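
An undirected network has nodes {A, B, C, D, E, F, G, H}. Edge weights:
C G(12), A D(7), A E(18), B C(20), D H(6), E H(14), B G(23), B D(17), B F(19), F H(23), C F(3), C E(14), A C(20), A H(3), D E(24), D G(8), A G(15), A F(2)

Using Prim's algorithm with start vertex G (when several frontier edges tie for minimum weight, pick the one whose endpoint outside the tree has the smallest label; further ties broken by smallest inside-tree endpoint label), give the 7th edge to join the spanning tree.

Grow the tree from G using Prim:
Step 1: cheapest edge leaving the tree is D G (8); add D.
Step 2: cheapest edge leaving the tree is D H (6); add H.
Step 3: cheapest edge leaving the tree is A H (3); add A.
Step 4: cheapest edge leaving the tree is A F (2); add F.
Step 5: cheapest edge leaving the tree is C F (3); add C.
Step 6: cheapest edge leaving the tree is C E (14); add E.
Step 7: cheapest edge leaving the tree is B D (17); add B.
The 7th edge added is B D.

B-D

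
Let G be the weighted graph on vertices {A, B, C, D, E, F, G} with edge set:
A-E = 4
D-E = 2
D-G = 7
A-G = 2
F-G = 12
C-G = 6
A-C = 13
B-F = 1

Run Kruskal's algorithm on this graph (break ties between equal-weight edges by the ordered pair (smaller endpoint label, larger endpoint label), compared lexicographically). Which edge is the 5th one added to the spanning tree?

C-G

Kruskal: consider edges lightest-first.
B-F (1): add. Components now {A} {B,F} {C} {D} {E} {G}
A-G (2): add. Components now {A,G} {B,F} {C} {D} {E}
D-E (2): add. Components now {A,G} {B,F} {C} {D,E}
A-E (4): add. Components now {A,D,E,G} {B,F} {C}
C-G (6): add. Components now {A,C,D,E,G} {B,F}
D-G (7): skip — D and G already connected.
F-G (12): add. Components now {A,B,C,D,E,F,G}
The 5th edge added is C-G.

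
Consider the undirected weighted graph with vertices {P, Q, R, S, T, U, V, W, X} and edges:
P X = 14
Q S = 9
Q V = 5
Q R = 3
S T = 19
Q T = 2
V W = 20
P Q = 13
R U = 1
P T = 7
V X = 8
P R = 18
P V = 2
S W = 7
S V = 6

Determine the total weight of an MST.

Grow the tree from P using Prim:
Step 1: cheapest edge leaving the tree is P V (2); add V.
Step 2: cheapest edge leaving the tree is Q V (5); add Q.
Step 3: cheapest edge leaving the tree is Q T (2); add T.
Step 4: cheapest edge leaving the tree is Q R (3); add R.
Step 5: cheapest edge leaving the tree is R U (1); add U.
Step 6: cheapest edge leaving the tree is S V (6); add S.
Step 7: cheapest edge leaving the tree is S W (7); add W.
Step 8: cheapest edge leaving the tree is V X (8); add X.
MST edges: P V, Q V, Q T, Q R, R U, S V, S W, V X; total weight 2+5+2+3+1+6+7+8 = 34.

34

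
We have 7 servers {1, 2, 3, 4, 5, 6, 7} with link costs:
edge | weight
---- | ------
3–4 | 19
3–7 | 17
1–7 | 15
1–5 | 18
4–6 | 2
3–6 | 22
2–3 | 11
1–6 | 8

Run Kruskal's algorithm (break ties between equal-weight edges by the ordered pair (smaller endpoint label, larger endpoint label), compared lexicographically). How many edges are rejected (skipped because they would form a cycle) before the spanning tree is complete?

0

Sort edges by weight, then run Kruskal:
4–6 (2): add. Components now {1} {2} {3} {4,6} {5} {7}
1–6 (8): add. Components now {1,4,6} {2} {3} {5} {7}
2–3 (11): add. Components now {1,4,6} {2,3} {5} {7}
1–7 (15): add. Components now {1,4,6,7} {2,3} {5}
3–7 (17): add. Components now {1,2,3,4,6,7} {5}
1–5 (18): add. Components now {1,2,3,4,5,6,7}
Edges rejected before the tree was complete: 0.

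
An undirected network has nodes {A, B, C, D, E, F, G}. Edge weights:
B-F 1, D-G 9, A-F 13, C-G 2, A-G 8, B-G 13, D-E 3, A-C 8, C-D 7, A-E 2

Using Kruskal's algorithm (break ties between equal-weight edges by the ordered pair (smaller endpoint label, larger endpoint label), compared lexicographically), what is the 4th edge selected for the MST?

D-E

Kruskal's algorithm — process edges by increasing weight (ties by edge label):
B-F (1): add — endpoints in different components.
A-E (2): add — endpoints in different components.
C-G (2): add — endpoints in different components.
D-E (3): add — endpoints in different components.
C-D (7): add — endpoints in different components.
A-C (8): skip — A and C already connected.
A-G (8): skip — A and G already connected.
D-G (9): skip — D and G already connected.
A-F (13): add — endpoints in different components.
The 4th edge added is D-E.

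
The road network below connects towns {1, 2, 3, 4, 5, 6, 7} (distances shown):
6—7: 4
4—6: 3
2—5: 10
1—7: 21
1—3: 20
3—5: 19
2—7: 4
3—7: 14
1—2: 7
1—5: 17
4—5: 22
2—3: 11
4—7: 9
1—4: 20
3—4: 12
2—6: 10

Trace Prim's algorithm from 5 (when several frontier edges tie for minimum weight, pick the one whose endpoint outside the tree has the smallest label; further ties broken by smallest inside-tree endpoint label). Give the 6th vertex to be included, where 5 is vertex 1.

Grow the tree from 5 using Prim:
Step 1: cheapest edge leaving the tree is 2—5 (10); add 2.
Step 2: cheapest edge leaving the tree is 2—7 (4); add 7.
Step 3: cheapest edge leaving the tree is 6—7 (4); add 6.
Step 4: cheapest edge leaving the tree is 4—6 (3); add 4.
Step 5: cheapest edge leaving the tree is 1—2 (7); add 1.
Step 6: cheapest edge leaving the tree is 2—3 (11); add 3.
Vertex order: 5, 2, 7, 6, 4, 1, 3. The 6th vertex is 1.

1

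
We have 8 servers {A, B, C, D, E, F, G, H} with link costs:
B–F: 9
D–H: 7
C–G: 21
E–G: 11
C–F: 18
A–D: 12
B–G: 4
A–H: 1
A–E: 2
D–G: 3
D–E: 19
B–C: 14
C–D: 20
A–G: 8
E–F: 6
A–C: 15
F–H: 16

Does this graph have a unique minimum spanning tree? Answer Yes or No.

Kruskal's algorithm — process edges by increasing weight (ties by edge label):
A–H (1): add — endpoints in different components.
A–E (2): add — endpoints in different components.
D–G (3): add — endpoints in different components.
B–G (4): add — endpoints in different components.
E–F (6): add — endpoints in different components.
D–H (7): add — endpoints in different components.
A–G (8): skip — A and G already connected.
B–F (9): skip — B and F already connected.
E–G (11): skip — E and G already connected.
A–D (12): skip — A and D already connected.
B–C (14): add — endpoints in different components.
Every non-tree edge has weight strictly greater than the heaviest edge on the tree path between its endpoints, so the MST is unique.

Yes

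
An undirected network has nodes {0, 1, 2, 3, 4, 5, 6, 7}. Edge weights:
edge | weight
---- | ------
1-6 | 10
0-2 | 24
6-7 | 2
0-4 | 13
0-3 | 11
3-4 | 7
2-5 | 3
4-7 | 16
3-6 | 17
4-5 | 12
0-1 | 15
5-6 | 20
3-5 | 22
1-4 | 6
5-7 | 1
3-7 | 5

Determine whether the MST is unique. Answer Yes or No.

Yes

Kruskal: consider edges lightest-first.
5-7 (1): add — endpoints in different components.
6-7 (2): add — endpoints in different components.
2-5 (3): add — endpoints in different components.
3-7 (5): add — endpoints in different components.
1-4 (6): add — endpoints in different components.
3-4 (7): add — endpoints in different components.
1-6 (10): skip — 1 and 6 already connected.
0-3 (11): add — endpoints in different components.
Every non-tree edge has weight strictly greater than the heaviest edge on the tree path between its endpoints, so the MST is unique.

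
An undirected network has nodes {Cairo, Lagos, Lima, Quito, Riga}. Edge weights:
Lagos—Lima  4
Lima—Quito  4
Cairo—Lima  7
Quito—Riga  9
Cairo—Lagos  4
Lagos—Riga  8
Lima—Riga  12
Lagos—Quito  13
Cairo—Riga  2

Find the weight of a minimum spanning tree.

Grow the tree from Riga using Prim:
Step 1: cheapest edge leaving the tree is Cairo—Riga (2); add Cairo.
Step 2: cheapest edge leaving the tree is Cairo—Lagos (4); add Lagos.
Step 3: cheapest edge leaving the tree is Lagos—Lima (4); add Lima.
Step 4: cheapest edge leaving the tree is Lima—Quito (4); add Quito.
MST edges: Cairo—Riga, Cairo—Lagos, Lagos—Lima, Lima—Quito; total weight 2+4+4+4 = 14.

14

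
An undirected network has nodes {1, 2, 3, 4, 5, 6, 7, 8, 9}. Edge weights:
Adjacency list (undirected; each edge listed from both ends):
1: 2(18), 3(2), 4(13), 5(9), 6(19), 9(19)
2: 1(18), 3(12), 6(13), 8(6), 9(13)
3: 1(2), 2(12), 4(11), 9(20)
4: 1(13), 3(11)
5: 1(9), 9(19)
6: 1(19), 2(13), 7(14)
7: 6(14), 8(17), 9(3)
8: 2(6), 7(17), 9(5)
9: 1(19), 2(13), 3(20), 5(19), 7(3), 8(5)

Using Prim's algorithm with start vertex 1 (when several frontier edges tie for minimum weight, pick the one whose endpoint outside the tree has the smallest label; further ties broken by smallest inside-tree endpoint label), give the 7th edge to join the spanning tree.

7-9

Prim's algorithm from 1:
Step 1: cheapest edge leaving the tree is 1-3 (2); add 3.
Step 2: cheapest edge leaving the tree is 1-5 (9); add 5.
Step 3: cheapest edge leaving the tree is 3-4 (11); add 4.
Step 4: cheapest edge leaving the tree is 2-3 (12); add 2.
Step 5: cheapest edge leaving the tree is 2-8 (6); add 8.
Step 6: cheapest edge leaving the tree is 8-9 (5); add 9.
Step 7: cheapest edge leaving the tree is 7-9 (3); add 7.
Step 8: cheapest edge leaving the tree is 2-6 (13); add 6.
The 7th edge added is 7-9.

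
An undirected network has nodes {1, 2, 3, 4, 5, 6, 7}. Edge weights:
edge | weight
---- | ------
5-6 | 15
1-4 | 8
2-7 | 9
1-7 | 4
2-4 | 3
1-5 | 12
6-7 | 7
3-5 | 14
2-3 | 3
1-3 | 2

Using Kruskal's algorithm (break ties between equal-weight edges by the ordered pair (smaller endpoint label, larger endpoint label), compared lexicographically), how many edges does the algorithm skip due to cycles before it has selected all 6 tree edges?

Sort edges by weight, then run Kruskal:
1-3 (2): add. Components now {1,3} {2} {4} {5} {6} {7}
2-3 (3): add. Components now {1,2,3} {4} {5} {6} {7}
2-4 (3): add. Components now {1,2,3,4} {5} {6} {7}
1-7 (4): add. Components now {1,2,3,4,7} {5} {6}
6-7 (7): add. Components now {1,2,3,4,6,7} {5}
1-4 (8): skip — 1 and 4 already connected.
2-7 (9): skip — 2 and 7 already connected.
1-5 (12): add. Components now {1,2,3,4,5,6,7}
Edges rejected before the tree was complete: 2.

2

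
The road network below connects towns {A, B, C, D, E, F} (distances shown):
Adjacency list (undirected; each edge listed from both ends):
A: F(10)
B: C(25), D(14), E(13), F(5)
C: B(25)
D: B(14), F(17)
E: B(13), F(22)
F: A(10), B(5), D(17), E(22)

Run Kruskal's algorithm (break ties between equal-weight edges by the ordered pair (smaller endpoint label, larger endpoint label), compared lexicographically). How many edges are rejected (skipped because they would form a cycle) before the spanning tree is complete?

Sort edges by weight, then run Kruskal:
B—F (5): add. Components now {A} {B,F} {C} {D} {E}
A—F (10): add. Components now {A,B,F} {C} {D} {E}
B—E (13): add. Components now {A,B,E,F} {C} {D}
B—D (14): add. Components now {A,B,D,E,F} {C}
D—F (17): skip — D and F already connected.
E—F (22): skip — E and F already connected.
B—C (25): add. Components now {A,B,C,D,E,F}
Edges rejected before the tree was complete: 2.

2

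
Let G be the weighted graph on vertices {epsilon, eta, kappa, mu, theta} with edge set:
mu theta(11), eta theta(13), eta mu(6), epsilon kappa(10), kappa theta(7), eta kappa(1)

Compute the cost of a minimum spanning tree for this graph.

24

Sort edges by weight, then run Kruskal:
eta kappa (1): add — endpoints in different components.
eta mu (6): add — endpoints in different components.
kappa theta (7): add — endpoints in different components.
epsilon kappa (10): add — endpoints in different components.
MST edges: eta kappa, eta mu, kappa theta, epsilon kappa; total weight 1+6+7+10 = 24.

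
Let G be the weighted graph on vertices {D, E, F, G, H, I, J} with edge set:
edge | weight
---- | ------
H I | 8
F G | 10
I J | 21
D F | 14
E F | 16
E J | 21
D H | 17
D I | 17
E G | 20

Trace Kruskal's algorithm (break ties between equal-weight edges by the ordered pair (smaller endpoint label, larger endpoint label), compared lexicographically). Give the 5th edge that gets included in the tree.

Kruskal: consider edges lightest-first.
H I (8): add — endpoints in different components.
F G (10): add — endpoints in different components.
D F (14): add — endpoints in different components.
E F (16): add — endpoints in different components.
D H (17): add — endpoints in different components.
D I (17): skip — D and I already connected.
E G (20): skip — E and G already connected.
E J (21): add — endpoints in different components.
The 5th edge added is D H.

D-H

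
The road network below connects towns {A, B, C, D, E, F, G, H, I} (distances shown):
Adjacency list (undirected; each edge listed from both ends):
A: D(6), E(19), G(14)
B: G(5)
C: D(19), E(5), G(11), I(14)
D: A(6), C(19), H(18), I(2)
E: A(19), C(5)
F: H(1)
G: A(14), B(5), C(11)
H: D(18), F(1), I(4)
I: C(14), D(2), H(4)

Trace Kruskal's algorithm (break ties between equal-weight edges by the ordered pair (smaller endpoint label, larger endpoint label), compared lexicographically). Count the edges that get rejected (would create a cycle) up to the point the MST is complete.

Sort edges by weight, then run Kruskal:
F H (1): add — endpoints in different components.
D I (2): add — endpoints in different components.
H I (4): add — endpoints in different components.
B G (5): add — endpoints in different components.
C E (5): add — endpoints in different components.
A D (6): add — endpoints in different components.
C G (11): add — endpoints in different components.
A G (14): add — endpoints in different components.
Edges rejected before the tree was complete: 0.

0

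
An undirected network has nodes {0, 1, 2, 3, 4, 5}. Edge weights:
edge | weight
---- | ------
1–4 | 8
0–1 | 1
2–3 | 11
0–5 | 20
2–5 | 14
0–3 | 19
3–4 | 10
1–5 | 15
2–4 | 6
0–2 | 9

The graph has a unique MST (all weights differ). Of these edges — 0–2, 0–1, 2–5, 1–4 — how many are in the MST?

Kruskal's algorithm — process edges by increasing weight (ties by edge label):
0–1 (1): add — endpoints in different components.
2–4 (6): add — endpoints in different components.
1–4 (8): add — endpoints in different components.
0–2 (9): skip — 0 and 2 already connected.
3–4 (10): add — endpoints in different components.
2–3 (11): skip — 2 and 3 already connected.
2–5 (14): add — endpoints in different components.
MST edge set: {0–1, 2–4, 1–4, 3–4, 2–5}.
Of the listed edges, {0–1, 2–5, 1–4} are in the MST → 3.

3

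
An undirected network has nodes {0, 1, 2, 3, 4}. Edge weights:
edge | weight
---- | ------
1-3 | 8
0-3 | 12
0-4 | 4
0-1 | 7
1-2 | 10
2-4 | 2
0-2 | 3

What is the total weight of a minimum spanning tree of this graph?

Sort edges by weight, then run Kruskal:
2-4 (2): add — endpoints in different components.
0-2 (3): add — endpoints in different components.
0-4 (4): skip — 0 and 4 already connected.
0-1 (7): add — endpoints in different components.
1-3 (8): add — endpoints in different components.
MST edges: 2-4, 0-2, 0-1, 1-3; total weight 2+3+7+8 = 20.

20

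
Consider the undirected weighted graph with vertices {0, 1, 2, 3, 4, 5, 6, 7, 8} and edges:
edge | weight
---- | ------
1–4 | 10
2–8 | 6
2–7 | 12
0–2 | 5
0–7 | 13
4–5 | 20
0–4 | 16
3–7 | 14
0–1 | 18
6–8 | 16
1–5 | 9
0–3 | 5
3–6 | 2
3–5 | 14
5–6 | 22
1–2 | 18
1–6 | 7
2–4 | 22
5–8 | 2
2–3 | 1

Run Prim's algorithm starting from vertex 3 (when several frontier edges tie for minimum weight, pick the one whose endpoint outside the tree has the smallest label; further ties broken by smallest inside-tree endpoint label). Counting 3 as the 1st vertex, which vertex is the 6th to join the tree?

5

Prim, starting at 3.
Step 1: cheapest edge leaving the tree is 2–3 (1); add 2.
Step 2: cheapest edge leaving the tree is 3–6 (2); add 6.
Step 3: cheapest edge leaving the tree is 0–2 (5); add 0.
Step 4: cheapest edge leaving the tree is 2–8 (6); add 8.
Step 5: cheapest edge leaving the tree is 5–8 (2); add 5.
Step 6: cheapest edge leaving the tree is 1–6 (7); add 1.
Step 7: cheapest edge leaving the tree is 1–4 (10); add 4.
Step 8: cheapest edge leaving the tree is 2–7 (12); add 7.
Vertex order: 3, 2, 6, 0, 8, 5, 1, 4, 7. The 6th vertex is 5.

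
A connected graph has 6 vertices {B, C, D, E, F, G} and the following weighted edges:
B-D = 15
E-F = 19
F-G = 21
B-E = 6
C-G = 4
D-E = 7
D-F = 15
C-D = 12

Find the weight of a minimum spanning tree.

44

Kruskal: consider edges lightest-first.
C-G (4): add. Components now {B} {C,G} {D} {E} {F}
B-E (6): add. Components now {B,E} {C,G} {D} {F}
D-E (7): add. Components now {B,D,E} {C,G} {F}
C-D (12): add. Components now {B,C,D,E,G} {F}
B-D (15): skip — B and D already connected.
D-F (15): add. Components now {B,C,D,E,F,G}
MST edges: C-G, B-E, D-E, C-D, D-F; total weight 4+6+7+12+15 = 44.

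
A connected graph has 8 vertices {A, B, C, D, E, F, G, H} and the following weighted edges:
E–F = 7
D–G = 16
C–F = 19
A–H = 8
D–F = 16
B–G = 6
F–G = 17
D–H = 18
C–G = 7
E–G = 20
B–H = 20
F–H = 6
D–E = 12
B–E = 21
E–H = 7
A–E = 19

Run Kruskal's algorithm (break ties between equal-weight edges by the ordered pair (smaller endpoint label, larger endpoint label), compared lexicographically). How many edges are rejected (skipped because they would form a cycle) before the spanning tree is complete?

Kruskal's algorithm — process edges by increasing weight (ties by edge label):
B–G (6): add — endpoints in different components.
F–H (6): add — endpoints in different components.
C–G (7): add — endpoints in different components.
E–F (7): add — endpoints in different components.
E–H (7): skip — E and H already connected.
A–H (8): add — endpoints in different components.
D–E (12): add — endpoints in different components.
D–F (16): skip — D and F already connected.
D–G (16): add — endpoints in different components.
Edges rejected before the tree was complete: 2.

2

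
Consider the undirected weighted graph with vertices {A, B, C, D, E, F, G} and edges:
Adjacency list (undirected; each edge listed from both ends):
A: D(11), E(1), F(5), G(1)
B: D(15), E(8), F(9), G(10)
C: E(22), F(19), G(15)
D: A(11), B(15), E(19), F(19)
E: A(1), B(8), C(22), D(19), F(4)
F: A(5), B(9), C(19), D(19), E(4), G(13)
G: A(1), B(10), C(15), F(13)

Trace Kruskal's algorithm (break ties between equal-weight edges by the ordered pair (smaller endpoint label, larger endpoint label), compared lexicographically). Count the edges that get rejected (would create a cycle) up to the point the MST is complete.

5

Kruskal's algorithm — process edges by increasing weight (ties by edge label):
A E (1): add. Components now {A,E} {B} {C} {D} {F} {G}
A G (1): add. Components now {A,E,G} {B} {C} {D} {F}
E F (4): add. Components now {A,E,F,G} {B} {C} {D}
A F (5): skip — A and F already connected.
B E (8): add. Components now {A,B,E,F,G} {C} {D}
B F (9): skip — B and F already connected.
B G (10): skip — B and G already connected.
A D (11): add. Components now {A,B,D,E,F,G} {C}
F G (13): skip — F and G already connected.
B D (15): skip — B and D already connected.
C G (15): add. Components now {A,B,C,D,E,F,G}
Edges rejected before the tree was complete: 5.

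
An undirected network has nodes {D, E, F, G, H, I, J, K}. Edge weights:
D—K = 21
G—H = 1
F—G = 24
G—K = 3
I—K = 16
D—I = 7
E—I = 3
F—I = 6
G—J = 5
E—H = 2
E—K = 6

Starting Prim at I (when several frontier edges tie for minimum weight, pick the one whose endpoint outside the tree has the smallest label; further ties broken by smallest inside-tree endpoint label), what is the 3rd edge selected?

G-H

Prim's algorithm from I:
Step 1: frontier [E—I 3, F—I 6, D—I 7, I—K 16] → take E—I (3); add E.
Step 2: frontier [E—H 2, E—K 6, F—I 6, D—I 7, I—K 16] → take E—H (2); add H.
Step 3: frontier [E—K 6, G—H 1, F—I 6, D—I 7, I—K 16] → take G—H (1); add G.
Step 4: frontier [E—K 6, G—K 3, G—J 5, F—G 24, F—I 6, D—I 7, I—K 16] → take G—K (3); add K.
Step 5: frontier [G—J 5, F—G 24, F—I 6, D—I 7, D—K 21] → take G—J (5); add J.
Step 6: frontier [F—G 24, F—I 6, D—I 7, D—K 21] → take F—I (6); add F.
Step 7: frontier [D—I 7, D—K 21] → take D—I (7); add D.
The 3rd edge added is G—H.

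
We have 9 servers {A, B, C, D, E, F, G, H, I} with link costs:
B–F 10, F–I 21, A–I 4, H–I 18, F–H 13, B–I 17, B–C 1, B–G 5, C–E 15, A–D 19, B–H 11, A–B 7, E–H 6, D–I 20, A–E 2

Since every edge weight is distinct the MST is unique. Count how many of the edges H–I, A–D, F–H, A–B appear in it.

2

Kruskal: consider edges lightest-first.
B–C (1): add — endpoints in different components.
A–E (2): add — endpoints in different components.
A–I (4): add — endpoints in different components.
B–G (5): add — endpoints in different components.
E–H (6): add — endpoints in different components.
A–B (7): add — endpoints in different components.
B–F (10): add — endpoints in different components.
B–H (11): skip — B and H already connected.
F–H (13): skip — F and H already connected.
C–E (15): skip — C and E already connected.
B–I (17): skip — B and I already connected.
H–I (18): skip — H and I already connected.
A–D (19): add — endpoints in different components.
MST edge set: {B–C, A–E, A–I, B–G, E–H, A–B, B–F, A–D}.
Of the listed edges, {A–D, A–B} are in the MST → 2.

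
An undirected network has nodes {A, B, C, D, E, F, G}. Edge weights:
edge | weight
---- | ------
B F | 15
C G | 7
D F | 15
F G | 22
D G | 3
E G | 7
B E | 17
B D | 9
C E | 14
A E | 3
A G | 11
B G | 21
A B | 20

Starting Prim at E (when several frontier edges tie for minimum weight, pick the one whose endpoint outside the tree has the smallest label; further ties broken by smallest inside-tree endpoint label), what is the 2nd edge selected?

Prim's algorithm from E:
Step 1: cheapest edge leaving the tree is A E (3); add A.
Step 2: cheapest edge leaving the tree is E G (7); add G.
Step 3: cheapest edge leaving the tree is D G (3); add D.
Step 4: cheapest edge leaving the tree is C G (7); add C.
Step 5: cheapest edge leaving the tree is B D (9); add B.
Step 6: cheapest edge leaving the tree is B F (15); add F.
The 2nd edge added is E G.

E-G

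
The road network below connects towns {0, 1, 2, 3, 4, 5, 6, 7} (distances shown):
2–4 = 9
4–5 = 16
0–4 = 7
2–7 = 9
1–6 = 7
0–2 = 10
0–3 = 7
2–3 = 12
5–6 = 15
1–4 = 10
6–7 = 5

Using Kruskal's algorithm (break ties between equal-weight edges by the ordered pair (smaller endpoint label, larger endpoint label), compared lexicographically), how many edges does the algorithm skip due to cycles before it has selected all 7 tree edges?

3

Kruskal's algorithm — process edges by increasing weight (ties by edge label):
6–7 (5): add — endpoints in different components.
0–3 (7): add — endpoints in different components.
0–4 (7): add — endpoints in different components.
1–6 (7): add — endpoints in different components.
2–4 (9): add — endpoints in different components.
2–7 (9): add — endpoints in different components.
0–2 (10): skip — 0 and 2 already connected.
1–4 (10): skip — 1 and 4 already connected.
2–3 (12): skip — 2 and 3 already connected.
5–6 (15): add — endpoints in different components.
Edges rejected before the tree was complete: 3.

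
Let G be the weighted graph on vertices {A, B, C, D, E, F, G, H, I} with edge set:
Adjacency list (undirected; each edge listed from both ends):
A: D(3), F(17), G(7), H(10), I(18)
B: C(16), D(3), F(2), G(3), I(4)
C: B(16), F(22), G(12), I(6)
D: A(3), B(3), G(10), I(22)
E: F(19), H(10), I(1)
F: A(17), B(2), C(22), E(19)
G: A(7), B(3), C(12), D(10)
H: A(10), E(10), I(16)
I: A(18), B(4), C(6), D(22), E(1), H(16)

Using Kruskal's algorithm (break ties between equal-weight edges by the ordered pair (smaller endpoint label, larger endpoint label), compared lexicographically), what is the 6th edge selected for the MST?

B-I

Kruskal: consider edges lightest-first.
E—I (1): add — endpoints in different components.
B—F (2): add — endpoints in different components.
A—D (3): add — endpoints in different components.
B—D (3): add — endpoints in different components.
B—G (3): add — endpoints in different components.
B—I (4): add — endpoints in different components.
C—I (6): add — endpoints in different components.
A—G (7): skip — A and G already connected.
A—H (10): add — endpoints in different components.
The 6th edge added is B—I.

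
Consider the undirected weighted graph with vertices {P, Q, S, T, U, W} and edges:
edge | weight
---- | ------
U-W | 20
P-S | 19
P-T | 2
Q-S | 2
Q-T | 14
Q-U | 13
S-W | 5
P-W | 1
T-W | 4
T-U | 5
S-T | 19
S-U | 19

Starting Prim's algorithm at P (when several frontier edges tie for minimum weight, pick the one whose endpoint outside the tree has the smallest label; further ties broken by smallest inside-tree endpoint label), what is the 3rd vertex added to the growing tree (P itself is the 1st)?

T

Prim, starting at P.
Step 1: cheapest edge leaving the tree is P-W (1); add W.
Step 2: cheapest edge leaving the tree is P-T (2); add T.
Step 3: cheapest edge leaving the tree is S-W (5); add S.
Step 4: cheapest edge leaving the tree is Q-S (2); add Q.
Step 5: cheapest edge leaving the tree is T-U (5); add U.
Vertex order: P, W, T, S, Q, U. The 3rd vertex is T.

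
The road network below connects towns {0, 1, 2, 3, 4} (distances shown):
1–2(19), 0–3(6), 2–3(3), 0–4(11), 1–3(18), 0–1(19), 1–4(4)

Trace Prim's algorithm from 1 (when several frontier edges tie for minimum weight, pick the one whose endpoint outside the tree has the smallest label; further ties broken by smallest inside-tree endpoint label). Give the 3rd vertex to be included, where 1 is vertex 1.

Prim's algorithm from 1:
Step 1: cheapest edge leaving the tree is 1–4 (4); add 4.
Step 2: cheapest edge leaving the tree is 0–4 (11); add 0.
Step 3: cheapest edge leaving the tree is 0–3 (6); add 3.
Step 4: cheapest edge leaving the tree is 2–3 (3); add 2.
Vertex order: 1, 4, 0, 3, 2. The 3rd vertex is 0.

0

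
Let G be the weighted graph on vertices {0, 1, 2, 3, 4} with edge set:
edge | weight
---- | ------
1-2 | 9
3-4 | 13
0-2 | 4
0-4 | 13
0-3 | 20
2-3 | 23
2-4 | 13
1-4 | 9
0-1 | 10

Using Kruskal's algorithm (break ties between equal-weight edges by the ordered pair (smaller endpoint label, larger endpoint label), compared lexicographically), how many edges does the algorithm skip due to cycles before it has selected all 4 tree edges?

3

Sort edges by weight, then run Kruskal:
0-2 (4): add. Components now {0,2} {1} {3} {4}
1-2 (9): add. Components now {0,1,2} {3} {4}
1-4 (9): add. Components now {0,1,2,4} {3}
0-1 (10): skip — 0 and 1 already connected.
0-4 (13): skip — 0 and 4 already connected.
2-4 (13): skip — 2 and 4 already connected.
3-4 (13): add. Components now {0,1,2,3,4}
Edges rejected before the tree was complete: 3.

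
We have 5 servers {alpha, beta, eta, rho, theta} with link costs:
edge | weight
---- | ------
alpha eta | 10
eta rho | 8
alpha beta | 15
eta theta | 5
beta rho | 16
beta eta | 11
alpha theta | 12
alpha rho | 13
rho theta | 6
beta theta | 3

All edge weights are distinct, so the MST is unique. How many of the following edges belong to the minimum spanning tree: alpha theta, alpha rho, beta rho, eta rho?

0

Kruskal: consider edges lightest-first.
beta theta (3): add. Components now {beta,theta} {alpha} {rho} {eta}
eta theta (5): add. Components now {beta,eta,theta} {alpha} {rho}
rho theta (6): add. Components now {beta,eta,rho,theta} {alpha}
eta rho (8): skip — rho and eta already connected.
alpha eta (10): add. Components now {alpha,beta,eta,rho,theta}
MST edge set: {beta theta, eta theta, rho theta, alpha eta}.
Of the listed edges, {} are in the MST → 0.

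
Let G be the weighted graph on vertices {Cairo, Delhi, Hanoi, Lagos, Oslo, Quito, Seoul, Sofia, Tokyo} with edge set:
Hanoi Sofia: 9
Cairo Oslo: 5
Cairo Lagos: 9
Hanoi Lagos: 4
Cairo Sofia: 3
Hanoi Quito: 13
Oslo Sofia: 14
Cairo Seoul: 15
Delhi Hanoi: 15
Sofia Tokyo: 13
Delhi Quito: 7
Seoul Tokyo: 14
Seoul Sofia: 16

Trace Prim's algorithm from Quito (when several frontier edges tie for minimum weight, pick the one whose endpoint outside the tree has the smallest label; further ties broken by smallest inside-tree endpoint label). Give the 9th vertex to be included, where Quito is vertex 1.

Grow the tree from Quito using Prim:
Step 1: frontier [Delhi Quito 7, Hanoi Quito 13] → take Delhi Quito (7); add Delhi.
Step 2: frontier [Delhi Hanoi 15, Hanoi Quito 13] → take Hanoi Quito (13); add Hanoi.
Step 3: frontier [Hanoi Lagos 4, Hanoi Sofia 9] → take Hanoi Lagos (4); add Lagos.
Step 4: frontier [Hanoi Sofia 9, Cairo Lagos 9] → take Cairo Lagos (9); add Cairo.
Step 5: frontier [Cairo Sofia 3, Cairo Oslo 5, Cairo Seoul 15, Hanoi Sofia 9] → take Cairo Sofia (3); add Sofia.
Step 6: frontier [Cairo Oslo 5, Cairo Seoul 15, Sofia Tokyo 13, Oslo Sofia 14, Seoul Sofia 16] → take Cairo Oslo (5); add Oslo.
Step 7: frontier [Cairo Seoul 15, Sofia Tokyo 13, Seoul Sofia 16] → take Sofia Tokyo (13); add Tokyo.
Step 8: frontier [Cairo Seoul 15, Seoul Sofia 16, Seoul Tokyo 14] → take Seoul Tokyo (14); add Seoul.
Vertex order: Quito, Delhi, Hanoi, Lagos, Cairo, Sofia, Oslo, Tokyo, Seoul. The 9th vertex is Seoul.

Seoul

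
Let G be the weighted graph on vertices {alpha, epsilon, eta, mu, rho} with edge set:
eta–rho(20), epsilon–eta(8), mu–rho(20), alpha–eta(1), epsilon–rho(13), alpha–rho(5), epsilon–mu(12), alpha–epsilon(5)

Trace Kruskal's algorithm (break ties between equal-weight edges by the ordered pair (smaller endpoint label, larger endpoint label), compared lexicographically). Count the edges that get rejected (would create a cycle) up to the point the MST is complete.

Kruskal's algorithm — process edges by increasing weight (ties by edge label):
alpha–eta (1): add — endpoints in different components.
alpha–epsilon (5): add — endpoints in different components.
alpha–rho (5): add — endpoints in different components.
epsilon–eta (8): skip — epsilon and eta already connected.
epsilon–mu (12): add — endpoints in different components.
Edges rejected before the tree was complete: 1.

1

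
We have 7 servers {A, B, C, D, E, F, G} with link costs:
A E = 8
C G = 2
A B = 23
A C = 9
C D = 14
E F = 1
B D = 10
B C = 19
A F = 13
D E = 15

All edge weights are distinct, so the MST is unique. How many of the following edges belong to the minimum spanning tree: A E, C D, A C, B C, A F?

3

Kruskal's algorithm — process edges by increasing weight (ties by edge label):
E F (1): add — endpoints in different components.
C G (2): add — endpoints in different components.
A E (8): add — endpoints in different components.
A C (9): add — endpoints in different components.
B D (10): add — endpoints in different components.
A F (13): skip — A and F already connected.
C D (14): add — endpoints in different components.
MST edge set: {E F, C G, A E, A C, B D, C D}.
Of the listed edges, {A E, C D, A C} are in the MST → 3.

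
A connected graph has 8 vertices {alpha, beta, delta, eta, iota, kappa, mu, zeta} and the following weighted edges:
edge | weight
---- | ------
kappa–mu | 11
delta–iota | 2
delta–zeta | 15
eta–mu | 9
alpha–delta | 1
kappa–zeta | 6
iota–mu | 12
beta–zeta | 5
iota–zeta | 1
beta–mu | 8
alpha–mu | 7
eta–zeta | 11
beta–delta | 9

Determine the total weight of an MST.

31

Sort edges by weight, then run Kruskal:
alpha–delta (1): add — endpoints in different components.
iota–zeta (1): add — endpoints in different components.
delta–iota (2): add — endpoints in different components.
beta–zeta (5): add — endpoints in different components.
kappa–zeta (6): add — endpoints in different components.
alpha–mu (7): add — endpoints in different components.
beta–mu (8): skip — beta and mu already connected.
beta–delta (9): skip — delta and beta already connected.
eta–mu (9): add — endpoints in different components.
MST edges: alpha–delta, iota–zeta, delta–iota, beta–zeta, kappa–zeta, alpha–mu, eta–mu; total weight 1+1+2+5+6+7+9 = 31.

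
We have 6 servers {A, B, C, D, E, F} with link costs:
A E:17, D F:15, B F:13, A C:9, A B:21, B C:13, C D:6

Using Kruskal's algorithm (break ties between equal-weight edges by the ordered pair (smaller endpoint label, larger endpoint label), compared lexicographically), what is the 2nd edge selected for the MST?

Kruskal's algorithm — process edges by increasing weight (ties by edge label):
C D (6): add — endpoints in different components.
A C (9): add — endpoints in different components.
B C (13): add — endpoints in different components.
B F (13): add — endpoints in different components.
D F (15): skip — D and F already connected.
A E (17): add — endpoints in different components.
The 2nd edge added is A C.

A-C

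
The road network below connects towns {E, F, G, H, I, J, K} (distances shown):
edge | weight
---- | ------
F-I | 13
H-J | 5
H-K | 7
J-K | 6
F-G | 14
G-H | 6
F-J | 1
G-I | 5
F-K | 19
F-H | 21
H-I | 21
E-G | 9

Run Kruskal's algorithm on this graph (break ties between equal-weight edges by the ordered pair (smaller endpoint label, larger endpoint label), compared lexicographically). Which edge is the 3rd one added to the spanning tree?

Kruskal's algorithm — process edges by increasing weight (ties by edge label):
F-J (1): add — endpoints in different components.
G-I (5): add — endpoints in different components.
H-J (5): add — endpoints in different components.
G-H (6): add — endpoints in different components.
J-K (6): add — endpoints in different components.
H-K (7): skip — H and K already connected.
E-G (9): add — endpoints in different components.
The 3rd edge added is H-J.

H-J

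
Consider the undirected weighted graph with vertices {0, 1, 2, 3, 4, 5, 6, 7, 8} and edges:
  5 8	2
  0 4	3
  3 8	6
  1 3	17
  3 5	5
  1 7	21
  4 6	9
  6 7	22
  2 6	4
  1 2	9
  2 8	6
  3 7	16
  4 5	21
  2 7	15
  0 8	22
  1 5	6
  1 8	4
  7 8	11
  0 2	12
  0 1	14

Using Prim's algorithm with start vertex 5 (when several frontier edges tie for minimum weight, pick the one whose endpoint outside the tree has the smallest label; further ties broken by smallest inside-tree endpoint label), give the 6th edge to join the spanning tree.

4-6

Prim's algorithm from 5:
Step 1: cheapest edge leaving the tree is 5 8 (2); add 8.
Step 2: cheapest edge leaving the tree is 1 8 (4); add 1.
Step 3: cheapest edge leaving the tree is 3 5 (5); add 3.
Step 4: cheapest edge leaving the tree is 2 8 (6); add 2.
Step 5: cheapest edge leaving the tree is 2 6 (4); add 6.
Step 6: cheapest edge leaving the tree is 4 6 (9); add 4.
Step 7: cheapest edge leaving the tree is 0 4 (3); add 0.
Step 8: cheapest edge leaving the tree is 7 8 (11); add 7.
The 6th edge added is 4 6.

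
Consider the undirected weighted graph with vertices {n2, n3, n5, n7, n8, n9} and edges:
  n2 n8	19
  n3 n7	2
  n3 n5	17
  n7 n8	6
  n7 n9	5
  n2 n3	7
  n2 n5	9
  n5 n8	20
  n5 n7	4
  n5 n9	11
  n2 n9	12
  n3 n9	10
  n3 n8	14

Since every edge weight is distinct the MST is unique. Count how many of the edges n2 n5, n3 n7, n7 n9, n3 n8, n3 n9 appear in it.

2

Sort edges by weight, then run Kruskal:
n3 n7 (2): add. Components now {n2} {n9} {n3,n7} {n5} {n8}
n5 n7 (4): add. Components now {n2} {n9} {n3,n5,n7} {n8}
n7 n9 (5): add. Components now {n2} {n3,n5,n7,n9} {n8}
n7 n8 (6): add. Components now {n2} {n3,n5,n7,n8,n9}
n2 n3 (7): add. Components now {n2,n3,n5,n7,n8,n9}
MST edge set: {n3 n7, n5 n7, n7 n9, n7 n8, n2 n3}.
Of the listed edges, {n3 n7, n7 n9} are in the MST → 2.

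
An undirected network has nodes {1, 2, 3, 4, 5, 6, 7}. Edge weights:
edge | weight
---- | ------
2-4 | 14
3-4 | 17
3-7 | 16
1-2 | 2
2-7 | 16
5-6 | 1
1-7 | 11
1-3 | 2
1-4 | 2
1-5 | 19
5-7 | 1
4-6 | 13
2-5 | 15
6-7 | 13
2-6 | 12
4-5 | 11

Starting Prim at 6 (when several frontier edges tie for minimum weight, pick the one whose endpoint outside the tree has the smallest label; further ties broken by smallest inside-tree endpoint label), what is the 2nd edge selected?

Prim's algorithm from 6:
Step 1: cheapest edge leaving the tree is 5-6 (1); add 5.
Step 2: cheapest edge leaving the tree is 5-7 (1); add 7.
Step 3: cheapest edge leaving the tree is 1-7 (11); add 1.
Step 4: cheapest edge leaving the tree is 1-2 (2); add 2.
Step 5: cheapest edge leaving the tree is 1-3 (2); add 3.
Step 6: cheapest edge leaving the tree is 1-4 (2); add 4.
The 2nd edge added is 5-7.

5-7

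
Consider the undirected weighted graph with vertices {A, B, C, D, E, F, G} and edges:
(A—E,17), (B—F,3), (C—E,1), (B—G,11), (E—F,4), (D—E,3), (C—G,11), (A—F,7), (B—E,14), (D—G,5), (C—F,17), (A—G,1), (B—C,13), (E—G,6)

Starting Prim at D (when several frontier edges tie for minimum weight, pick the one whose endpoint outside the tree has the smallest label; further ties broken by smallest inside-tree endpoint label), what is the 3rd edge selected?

Prim's algorithm from D:
Step 1: cheapest edge leaving the tree is D—E (3); add E.
Step 2: cheapest edge leaving the tree is C—E (1); add C.
Step 3: cheapest edge leaving the tree is E—F (4); add F.
Step 4: cheapest edge leaving the tree is B—F (3); add B.
Step 5: cheapest edge leaving the tree is D—G (5); add G.
Step 6: cheapest edge leaving the tree is A—G (1); add A.
The 3rd edge added is E—F.

E-F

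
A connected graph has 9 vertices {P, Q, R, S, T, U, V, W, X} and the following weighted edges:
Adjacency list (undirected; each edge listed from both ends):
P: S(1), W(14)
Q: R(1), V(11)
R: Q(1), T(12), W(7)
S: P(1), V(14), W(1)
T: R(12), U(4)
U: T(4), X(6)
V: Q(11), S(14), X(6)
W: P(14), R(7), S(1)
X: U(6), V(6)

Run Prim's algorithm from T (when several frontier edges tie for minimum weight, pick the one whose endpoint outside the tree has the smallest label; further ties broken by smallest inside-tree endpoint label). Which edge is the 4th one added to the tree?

Q-V

Grow the tree from T using Prim:
Step 1: cheapest edge leaving the tree is T-U (4); add U.
Step 2: cheapest edge leaving the tree is U-X (6); add X.
Step 3: cheapest edge leaving the tree is V-X (6); add V.
Step 4: cheapest edge leaving the tree is Q-V (11); add Q.
Step 5: cheapest edge leaving the tree is Q-R (1); add R.
Step 6: cheapest edge leaving the tree is R-W (7); add W.
Step 7: cheapest edge leaving the tree is S-W (1); add S.
Step 8: cheapest edge leaving the tree is P-S (1); add P.
The 4th edge added is Q-V.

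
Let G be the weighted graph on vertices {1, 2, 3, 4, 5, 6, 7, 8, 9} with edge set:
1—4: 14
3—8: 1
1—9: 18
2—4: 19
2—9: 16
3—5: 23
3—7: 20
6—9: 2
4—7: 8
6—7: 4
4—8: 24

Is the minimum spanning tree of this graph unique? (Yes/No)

Kruskal's algorithm — process edges by increasing weight (ties by edge label):
3—8 (1): add — endpoints in different components.
6—9 (2): add — endpoints in different components.
6—7 (4): add — endpoints in different components.
4—7 (8): add — endpoints in different components.
1—4 (14): add — endpoints in different components.
2—9 (16): add — endpoints in different components.
1—9 (18): skip — 1 and 9 already connected.
2—4 (19): skip — 2 and 4 already connected.
3—7 (20): add — endpoints in different components.
3—5 (23): add — endpoints in different components.
Every non-tree edge has weight strictly greater than the heaviest edge on the tree path between its endpoints, so the MST is unique.

Yes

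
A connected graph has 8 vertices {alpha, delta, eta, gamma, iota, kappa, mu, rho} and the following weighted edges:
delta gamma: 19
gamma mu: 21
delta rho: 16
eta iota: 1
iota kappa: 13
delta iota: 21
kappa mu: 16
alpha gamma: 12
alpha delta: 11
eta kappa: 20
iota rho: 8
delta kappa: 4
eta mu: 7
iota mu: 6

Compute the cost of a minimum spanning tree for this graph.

Kruskal's algorithm — process edges by increasing weight (ties by edge label):
eta iota (1): add — endpoints in different components.
delta kappa (4): add — endpoints in different components.
iota mu (6): add — endpoints in different components.
eta mu (7): skip — mu and eta already connected.
iota rho (8): add — endpoints in different components.
alpha delta (11): add — endpoints in different components.
alpha gamma (12): add — endpoints in different components.
iota kappa (13): add — endpoints in different components.
MST edges: eta iota, delta kappa, iota mu, iota rho, alpha delta, alpha gamma, iota kappa; total weight 1+4+6+8+11+12+13 = 55.

55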